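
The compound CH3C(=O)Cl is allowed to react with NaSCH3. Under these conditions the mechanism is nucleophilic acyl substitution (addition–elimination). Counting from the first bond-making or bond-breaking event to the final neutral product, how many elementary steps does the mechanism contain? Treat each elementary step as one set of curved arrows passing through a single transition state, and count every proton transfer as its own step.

2

Step 1: A lone pair on the S of CH3S⁻ attacks the electrophilic acyl carbon; the π(C=O) electrons move onto oxygen, giving a tetrahedral intermediate.
Step 2: Elimination step: re-formation of the carbonyl π bond drives out Cl⁻, giving the new acyl compound.
Total: 2 elementary steps.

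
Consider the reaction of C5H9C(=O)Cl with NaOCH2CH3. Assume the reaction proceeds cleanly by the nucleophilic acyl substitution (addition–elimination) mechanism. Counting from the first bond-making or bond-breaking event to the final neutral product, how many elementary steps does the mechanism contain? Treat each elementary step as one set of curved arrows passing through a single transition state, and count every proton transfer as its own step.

2

Step 1: A lone pair on the O of CH3CH2O⁻ attacks the electrophilic acyl carbon; the π(C=O) electrons move onto oxygen, giving a tetrahedral intermediate.
Step 2: Collapse of the tetrahedral intermediate: the alkoxide oxygen pushes its lone pair back to re-form C=O while Cl⁻ leaves.
Total: 2 elementary steps.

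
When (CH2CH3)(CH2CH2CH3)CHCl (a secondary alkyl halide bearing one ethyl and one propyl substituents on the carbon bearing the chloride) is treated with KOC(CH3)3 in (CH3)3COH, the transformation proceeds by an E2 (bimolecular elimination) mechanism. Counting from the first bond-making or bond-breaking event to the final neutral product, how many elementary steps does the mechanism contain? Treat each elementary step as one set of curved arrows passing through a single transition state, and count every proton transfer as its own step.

1

Step 1: The strong base (CH3)3CO⁻ removes a β-hydrogen; in the same concerted event the electrons of the breaking C–H bond form the new π(C=C) bond and the C–Cl σ-bond breaks, expelling Cl⁻. Anti-periplanar geometry; one transition state.
Total: 1 elementary step.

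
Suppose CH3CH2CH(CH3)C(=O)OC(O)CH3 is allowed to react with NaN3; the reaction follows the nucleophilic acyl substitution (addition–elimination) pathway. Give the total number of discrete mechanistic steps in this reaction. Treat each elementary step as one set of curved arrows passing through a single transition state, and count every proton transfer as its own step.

Step 1: A lone pair on the N of N3⁻ attacks the electrophilic acyl carbon; the π(C=O) electrons move onto oxygen, giving a tetrahedral intermediate.
Step 2: Elimination step: re-formation of the carbonyl π bond drives out CH3CO2⁻, giving the new acyl compound.
Total: 2 elementary steps.

2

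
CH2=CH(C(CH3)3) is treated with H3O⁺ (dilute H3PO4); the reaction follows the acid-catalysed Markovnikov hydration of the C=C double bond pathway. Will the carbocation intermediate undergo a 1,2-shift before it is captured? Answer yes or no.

The first-formed carbocation is secondary.
The adjacent tert-butyl carbon has no hydrogen but bears methyl groups; migration of one methyl with its bonding pair (a 1,2-methyl shift) places the charge on a tertiary centre.
Tertiary is more stable than secondary, so the shift occurs.

yes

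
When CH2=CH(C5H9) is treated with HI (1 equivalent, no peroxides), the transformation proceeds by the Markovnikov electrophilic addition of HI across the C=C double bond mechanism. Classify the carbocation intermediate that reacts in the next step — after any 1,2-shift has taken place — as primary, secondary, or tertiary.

Step 1: Electrophilic addition begins with the π(C=C) electrons forming a bond to the proton of HI. Following Markovnikov's rule, the resulting cation is secondary. The H–I bond breaks heterolytically, releasing I⁻.
Step 2: A hydride (H with its bonding pair) migrates from the adjacent cyclopentyl carbon to the cationic centre — a 1,2-hydride shift — upgrading the secondary cation to a tertiary one.
The cation rearranges from secondary to tertiary via a 1,2-hydride shift from the adjacent cyclopentyl carbon; the tertiary cation is what reacts next.

tertiary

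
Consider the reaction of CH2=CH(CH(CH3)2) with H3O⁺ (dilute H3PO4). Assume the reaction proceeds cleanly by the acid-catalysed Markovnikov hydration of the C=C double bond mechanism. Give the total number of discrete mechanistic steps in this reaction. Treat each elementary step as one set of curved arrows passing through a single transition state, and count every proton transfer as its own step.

4

Step 1: Electrophilic addition begins with the π(C=C) electrons forming a bond to the proton of H3O⁺. Following Markovnikov's rule, the resulting cation is secondary. H2O is released.
Step 2: A hydride (H with its bonding pair) migrates from the adjacent isopropyl carbon to the cationic centre — a 1,2-hydride shift — upgrading the secondary cation to a tertiary one.
Step 3: Nucleophilic capture of the cation by H2O produces the protonated alcohol (an oxonium ion).
Step 4: Deprotonation of the oxonium ion by a water molecule delivers the neutral alcohol and regenerates the acid catalyst.
Total: 4 elementary steps.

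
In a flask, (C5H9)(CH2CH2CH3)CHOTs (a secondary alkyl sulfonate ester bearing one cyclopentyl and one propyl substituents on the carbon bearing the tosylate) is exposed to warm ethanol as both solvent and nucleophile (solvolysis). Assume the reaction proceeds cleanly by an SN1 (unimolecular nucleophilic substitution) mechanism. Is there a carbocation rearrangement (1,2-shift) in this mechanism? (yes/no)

The first-formed carbocation is secondary.
The adjacent cyclopentyl carbon already bears 2 other carbon substituents and has a hydrogen to migrate; after a 1,2-hydride shift from that carbon the positive charge sits on a tertiary centre.
Tertiary is more stable than secondary, so the shift occurs.

yes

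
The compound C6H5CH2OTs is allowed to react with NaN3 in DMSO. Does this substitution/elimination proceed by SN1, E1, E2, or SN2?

SN2

Conditions: a primary substrate with a strong nucleophile in the polar aprotic solvent DMSO.
These conditions are the textbook signature of the SN2 pathway.
An unhindered substrate with a strong nucleophile in a polar aprotic solvent favours one-step backside displacement.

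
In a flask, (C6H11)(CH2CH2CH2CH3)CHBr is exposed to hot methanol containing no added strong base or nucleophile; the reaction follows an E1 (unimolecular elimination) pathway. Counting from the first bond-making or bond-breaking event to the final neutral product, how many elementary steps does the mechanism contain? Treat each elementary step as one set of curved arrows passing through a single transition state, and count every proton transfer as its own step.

Step 1: The C–Br bond breaks with both electrons going to the bromide; Br⁻ leaves and a secondary carbocation remains.
Step 2: Carbocation rearrangement: a 1,2-hydride shift from the adjacent cyclohexyl carbon converts the initially-formed secondary cation into the more stable tertiary cation.
Step 3: Loss of a β-proton to a methanol molecule of the solvent: the C–H bonding pair collapses toward the cationic carbon to form the C=C π bond, yielding the alkene.
Total: 3 elementary steps.

3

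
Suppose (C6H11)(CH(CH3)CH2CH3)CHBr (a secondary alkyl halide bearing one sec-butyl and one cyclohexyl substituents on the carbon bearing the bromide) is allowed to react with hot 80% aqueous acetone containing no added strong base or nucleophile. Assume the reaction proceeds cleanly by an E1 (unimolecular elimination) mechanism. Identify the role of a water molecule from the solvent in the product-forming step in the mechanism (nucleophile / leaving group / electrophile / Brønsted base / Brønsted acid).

Step 3: A weak base (a water molecule from the solvent) removes a proton from a carbon adjacent to the cationic centre; the electrons of that C–H bond become the new π(C=C) bond, giving the alkene.
A water molecule from the solvent in the product-forming step accepts a proton in a proton-transfer step — a Brønsted base.

Brønsted base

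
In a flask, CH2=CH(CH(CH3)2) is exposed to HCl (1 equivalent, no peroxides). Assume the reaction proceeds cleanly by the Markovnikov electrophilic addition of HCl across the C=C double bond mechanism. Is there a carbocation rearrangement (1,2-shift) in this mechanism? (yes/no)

The first-formed carbocation is secondary.
The adjacent isopropyl carbon already bears 2 other carbon substituents and has a hydrogen to migrate; after a 1,2-hydride shift from that carbon the positive charge sits on a tertiary centre.
Tertiary is more stable than secondary, so the shift occurs.

yes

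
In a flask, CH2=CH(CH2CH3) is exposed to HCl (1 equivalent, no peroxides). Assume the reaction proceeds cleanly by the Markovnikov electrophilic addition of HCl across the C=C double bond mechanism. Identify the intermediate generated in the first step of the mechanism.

Step 1: Electrophilic addition begins with the π(C=C) electrons forming a bond to the proton of HCl. Following Markovnikov's rule, the resulting cation is secondary. The H–Cl bond breaks heterolytically, releasing Cl⁻.
After step 1 the species present is a secondary carbocation.

secondary carbocation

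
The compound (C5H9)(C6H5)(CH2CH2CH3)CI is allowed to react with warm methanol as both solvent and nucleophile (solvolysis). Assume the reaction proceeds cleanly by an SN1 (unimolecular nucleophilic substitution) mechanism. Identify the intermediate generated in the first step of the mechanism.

Step 1: Ionisation: the C–I σ-bond cleaves heterolytically; both bonding electrons depart with I⁻, leaving a tertiary carbocation at the α-carbon.
After step 1 the species present is a tertiary carbocation.

tertiary carbocation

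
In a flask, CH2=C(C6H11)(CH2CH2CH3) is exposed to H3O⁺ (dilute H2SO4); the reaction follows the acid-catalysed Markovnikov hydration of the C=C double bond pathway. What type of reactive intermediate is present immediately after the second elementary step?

oxonium ion

Step 1: Protonation of the alkene by H3O⁺: the π bond acts as the nucleophile and picks up H⁺, giving the more stable (Markovnikov) tertiary carbocation. H2O is released.
Step 2: Nucleophilic capture of the cation by H2O produces the protonated alcohol (an oxonium ion).
After step 2 the species present is an oxonium ion.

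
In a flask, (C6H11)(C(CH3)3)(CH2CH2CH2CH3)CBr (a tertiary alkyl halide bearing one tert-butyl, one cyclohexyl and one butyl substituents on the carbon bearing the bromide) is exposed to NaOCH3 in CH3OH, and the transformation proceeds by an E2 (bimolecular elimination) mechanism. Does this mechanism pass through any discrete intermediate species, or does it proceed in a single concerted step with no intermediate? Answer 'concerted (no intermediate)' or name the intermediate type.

The strong base CH3O⁻ removes a β-hydrogen; in the same concerted event the electrons of the breaking C–H bond form the new π(C=C) bond and the C–Br σ-bond breaks, expelling Br⁻. Anti-periplanar geometry; one transition state.
All bond changes occur in one transition state; no discrete intermediate is formed.

concerted (no intermediate)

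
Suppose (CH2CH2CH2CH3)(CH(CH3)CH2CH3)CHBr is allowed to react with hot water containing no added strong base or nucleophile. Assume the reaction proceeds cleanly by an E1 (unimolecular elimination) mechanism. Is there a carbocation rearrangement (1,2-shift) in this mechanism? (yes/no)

yes

The first-formed carbocation is secondary.
The adjacent sec-butyl carbon already bears 2 other carbon substituents and has a hydrogen to migrate; after a 1,2-hydride shift from that carbon the positive charge sits on a tertiary centre.
Tertiary is more stable than secondary, so the shift occurs.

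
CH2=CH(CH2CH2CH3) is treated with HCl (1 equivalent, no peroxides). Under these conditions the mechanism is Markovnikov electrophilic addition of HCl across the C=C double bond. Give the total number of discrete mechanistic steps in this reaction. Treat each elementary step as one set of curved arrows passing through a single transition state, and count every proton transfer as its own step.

2

Step 1: Protonation of the alkene by HCl: the π bond acts as the nucleophile and picks up H⁺, giving the more stable (Markovnikov) secondary carbocation. The H–Cl bond breaks heterolytically, releasing Cl⁻.
(No 1,2-shift: no single shift to an adjacent carbon would give a more stable cation.)
Step 2: Nucleophilic attack by Cl⁻ on the carbocation completes the addition, giving R–Cl.
Total: 2 elementary steps.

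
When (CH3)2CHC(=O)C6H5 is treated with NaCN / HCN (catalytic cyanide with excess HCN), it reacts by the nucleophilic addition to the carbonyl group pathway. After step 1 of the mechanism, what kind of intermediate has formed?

Step 1: CN⁻ attacks the sp² carbonyl carbon; the C=O π bond breaks and the electrons end up as a lone pair on the alkoxide oxygen of the tetrahedral intermediate.
After step 1 the species present is a tetrahedral alkoxide intermediate.

tetrahedral alkoxide intermediate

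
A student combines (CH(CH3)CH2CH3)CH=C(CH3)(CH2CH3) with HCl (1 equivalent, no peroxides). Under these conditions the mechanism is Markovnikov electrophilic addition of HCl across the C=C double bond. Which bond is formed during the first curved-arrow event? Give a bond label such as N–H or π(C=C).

C–H

Step 1: Protonation of the alkene by HCl: the π bond acts as the nucleophile and picks up H⁺, giving the more stable (Markovnikov) tertiary carbocation. The H–Cl bond breaks heterolytically, releasing Cl⁻.
The bond formed in this step is the C–H bond.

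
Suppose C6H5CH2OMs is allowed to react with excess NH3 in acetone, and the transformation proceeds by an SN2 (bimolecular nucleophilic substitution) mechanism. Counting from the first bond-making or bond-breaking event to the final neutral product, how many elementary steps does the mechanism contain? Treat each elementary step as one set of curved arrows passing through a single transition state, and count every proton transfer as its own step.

Step 1: A lone pair on the N of NH3 attacks the α-carbon from the back side while the C–O bond breaks; both bonding electrons leave with MsO⁻. The product of this concerted step is an alkylammonium ion.
Step 2: A second equivalent of NH3 removes a proton from the N, giving the neutral product.
Total: 2 elementary steps.

2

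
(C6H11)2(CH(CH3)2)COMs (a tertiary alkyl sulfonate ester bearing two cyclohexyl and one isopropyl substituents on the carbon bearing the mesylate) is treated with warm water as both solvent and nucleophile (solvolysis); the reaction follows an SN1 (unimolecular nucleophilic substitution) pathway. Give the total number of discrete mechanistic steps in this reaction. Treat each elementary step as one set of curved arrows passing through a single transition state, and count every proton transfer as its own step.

Step 1: Rate-determining heterolysis of the C–O bond gives MsO⁻ and a tertiary carbocation.
(No 1,2-shift: no single shift to an adjacent carbon would give a more stable cation.)
Step 2: A lone pair on the oxygen of H2O attacks the carbocation, forming a new C–O σ-bond and an oxonium ion.
Step 3: A second solvent molecule removes the proton on oxygen, giving the neutral alcohol product.
Total: 3 elementary steps.

3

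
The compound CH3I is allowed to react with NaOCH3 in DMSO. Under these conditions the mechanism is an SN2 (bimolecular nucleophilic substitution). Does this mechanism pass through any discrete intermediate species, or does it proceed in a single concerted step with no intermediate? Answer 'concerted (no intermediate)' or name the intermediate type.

CH3O⁻ attacks the back face of the α-carbon while I⁻ departs with the C–I bonding pair — a single concerted displacement through a pentacoordinate transition state.
All bond changes occur in one transition state; no discrete intermediate is formed.

concerted (no intermediate)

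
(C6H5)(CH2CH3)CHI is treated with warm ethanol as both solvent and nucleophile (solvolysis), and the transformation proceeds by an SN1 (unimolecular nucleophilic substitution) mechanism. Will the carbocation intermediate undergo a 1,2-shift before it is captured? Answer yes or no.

The first-formed carbocation is secondary.
No single 1,2-shift to an adjacent carbon would produce a more-substituted cation than the one already present, so no rearrangement occurs.

no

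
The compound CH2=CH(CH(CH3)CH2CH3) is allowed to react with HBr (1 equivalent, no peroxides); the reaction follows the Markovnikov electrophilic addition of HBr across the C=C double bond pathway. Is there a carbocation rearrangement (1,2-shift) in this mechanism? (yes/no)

The first-formed carbocation is secondary.
The adjacent sec-butyl carbon already bears 2 other carbon substituents and has a hydrogen to migrate; after a 1,2-hydride shift from that carbon the positive charge sits on a tertiary centre.
Tertiary is more stable than secondary, so the shift occurs.

yes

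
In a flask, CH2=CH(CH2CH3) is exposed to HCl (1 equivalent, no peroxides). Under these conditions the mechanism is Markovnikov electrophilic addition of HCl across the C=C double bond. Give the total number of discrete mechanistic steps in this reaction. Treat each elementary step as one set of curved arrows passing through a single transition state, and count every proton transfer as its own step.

2

Step 1: Protonation of the alkene by HCl: the π bond acts as the nucleophile and picks up H⁺, giving the more stable (Markovnikov) secondary carbocation. The H–Cl bond breaks heterolytically, releasing Cl⁻.
(No 1,2-shift: no single shift to an adjacent carbon would give a more stable cation.)
Step 2: Cl⁻ captures the cation: a lone pair on Cl⁻ fills the empty p orbital, producing the alkyl halide product.
Total: 2 elementary steps.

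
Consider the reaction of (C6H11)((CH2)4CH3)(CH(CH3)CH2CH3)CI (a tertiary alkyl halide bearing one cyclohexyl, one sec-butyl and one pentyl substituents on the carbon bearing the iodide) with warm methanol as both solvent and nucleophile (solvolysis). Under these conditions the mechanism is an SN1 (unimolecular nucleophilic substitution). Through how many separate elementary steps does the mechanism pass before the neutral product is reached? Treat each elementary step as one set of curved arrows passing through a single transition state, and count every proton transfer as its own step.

3

Step 1: Ionisation: the C–I σ-bond cleaves heterolytically; both bonding electrons depart with I⁻, leaving a tertiary carbocation at the α-carbon.
(No 1,2-shift: no single shift to an adjacent carbon would give a more stable cation.)
Step 2: CH3OH donates an oxygen lone pair into the empty p orbital of the cation, giving a protonated ether (an oxonium ion).
Step 3: Proton transfer from the O–H of the oxonium ion to a solvent molecule delivers the neutral ether.
Total: 3 elementary steps.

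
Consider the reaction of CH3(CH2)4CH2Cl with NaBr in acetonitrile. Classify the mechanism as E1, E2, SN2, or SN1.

Conditions: a primary substrate with a strong nucleophile in the polar aprotic solvent acetonitrile.
These conditions are the textbook signature of the SN2 pathway.
An unhindered substrate with a strong nucleophile in a polar aprotic solvent favours one-step backside displacement.

SN2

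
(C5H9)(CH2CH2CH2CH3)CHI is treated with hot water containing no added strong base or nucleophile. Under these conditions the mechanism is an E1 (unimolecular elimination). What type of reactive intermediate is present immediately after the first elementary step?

Step 1: Unassisted departure of I⁻ (taking the C–I bonding pair) generates a secondary carbocation.
After step 1 the species present is a secondary carbocation.

secondary carbocation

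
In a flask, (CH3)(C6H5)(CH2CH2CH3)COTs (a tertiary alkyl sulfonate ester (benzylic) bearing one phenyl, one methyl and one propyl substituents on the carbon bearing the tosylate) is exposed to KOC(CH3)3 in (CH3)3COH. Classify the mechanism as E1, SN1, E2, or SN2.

E2

Conditions: a strong/bulky base with a tertiary substrate bearing a β-hydrogen.
These conditions are the textbook signature of the E2 pathway.
A strong (often hindered) base removes a β-H in concert with loss of the leaving group — bimolecular elimination.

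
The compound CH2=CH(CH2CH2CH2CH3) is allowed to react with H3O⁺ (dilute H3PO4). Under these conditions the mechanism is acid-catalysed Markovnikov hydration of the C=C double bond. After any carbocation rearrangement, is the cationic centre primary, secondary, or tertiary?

Step 1: The π electrons of the C=C bond attack a proton of H3O⁺; Markovnikov addition places the new C–H on the less-substituted alkene carbon, so the positive charge ends up on the more-substituted carbon — a secondary carbocation. H2O is released.
No single 1,2-shift to an adjacent carbon would give a more-substituted cation, so no rearrangement occurs.

secondary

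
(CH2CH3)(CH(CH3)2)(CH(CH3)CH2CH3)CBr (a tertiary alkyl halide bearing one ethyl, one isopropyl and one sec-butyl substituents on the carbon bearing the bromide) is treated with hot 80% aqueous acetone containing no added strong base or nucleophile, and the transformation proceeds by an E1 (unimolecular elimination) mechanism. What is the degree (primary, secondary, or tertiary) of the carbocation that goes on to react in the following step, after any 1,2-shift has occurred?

Step 1: Rate-determining heterolysis of the C–Br bond gives Br⁻ and a tertiary carbocation.
No single 1,2-shift to an adjacent carbon would give a more-substituted cation, so no rearrangement occurs.

tertiary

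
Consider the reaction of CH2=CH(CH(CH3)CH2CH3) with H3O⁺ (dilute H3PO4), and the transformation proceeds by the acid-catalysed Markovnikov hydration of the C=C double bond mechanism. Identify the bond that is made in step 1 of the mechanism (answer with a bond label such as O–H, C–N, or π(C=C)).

C–H

Step 1: Protonation of the alkene by H3O⁺: the π bond acts as the nucleophile and picks up H⁺, giving the more stable (Markovnikov) secondary carbocation. H2O is released.
The bond formed in this step is the C–H bond.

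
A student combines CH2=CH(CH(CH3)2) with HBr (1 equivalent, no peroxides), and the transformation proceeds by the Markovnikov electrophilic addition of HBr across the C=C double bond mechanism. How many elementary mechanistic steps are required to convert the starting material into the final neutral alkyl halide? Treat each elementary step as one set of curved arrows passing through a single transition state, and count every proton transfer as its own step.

Step 1: The π electrons of the C=C bond attack a proton of HBr; Markovnikov addition places the new C–H on the less-substituted alkene carbon, so the positive charge ends up on the more-substituted carbon — a secondary carbocation. The H–Br bond breaks heterolytically, releasing Br⁻.
Step 2: A 1,2-hydride shift from the adjacent isopropyl carbon moves the positive charge from the secondary centre to an adjacent carbon, generating a more stable tertiary carbocation.
Step 3: Br⁻ captures the cation: a lone pair on Br⁻ fills the empty p orbital, producing the alkyl halide product.
Total: 3 elementary steps.

3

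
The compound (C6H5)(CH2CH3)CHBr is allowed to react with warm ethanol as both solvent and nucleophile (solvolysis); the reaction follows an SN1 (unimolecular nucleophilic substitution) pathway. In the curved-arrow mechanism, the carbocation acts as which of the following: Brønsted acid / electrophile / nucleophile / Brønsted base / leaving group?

Step 2: A lone pair on the oxygen of CH3CH2OH attacks the carbocation, forming a new C–O σ-bond and an oxonium ion.
The carbocation accepts an electron pair into an empty or π* orbital — it is the electrophile.

electrophile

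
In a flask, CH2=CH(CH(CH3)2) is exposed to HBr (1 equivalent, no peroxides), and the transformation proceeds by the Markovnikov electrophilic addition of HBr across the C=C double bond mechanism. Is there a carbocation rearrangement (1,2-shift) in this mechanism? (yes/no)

The first-formed carbocation is secondary.
The adjacent isopropyl carbon already bears 2 other carbon substituents and has a hydrogen to migrate; after a 1,2-hydride shift from that carbon the positive charge sits on a tertiary centre.
Tertiary is more stable than secondary, so the shift occurs.

yes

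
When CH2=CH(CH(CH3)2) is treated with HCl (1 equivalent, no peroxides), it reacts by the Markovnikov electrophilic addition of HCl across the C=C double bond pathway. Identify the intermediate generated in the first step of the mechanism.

Step 1: Electrophilic addition begins with the π(C=C) electrons forming a bond to the proton of HCl. Following Markovnikov's rule, the resulting cation is secondary. The H–Cl bond breaks heterolytically, releasing Cl⁻.
After step 1 the species present is a secondary carbocation.

secondary carbocation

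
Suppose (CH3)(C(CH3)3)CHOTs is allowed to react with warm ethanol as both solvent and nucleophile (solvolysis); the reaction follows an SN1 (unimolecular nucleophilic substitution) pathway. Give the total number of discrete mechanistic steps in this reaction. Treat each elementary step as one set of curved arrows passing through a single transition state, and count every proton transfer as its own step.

Step 1: Ionisation: the C–O σ-bond cleaves heterolytically; both bonding electrons depart with TsO⁻, leaving a secondary carbocation at the α-carbon.
Step 2: A methyl group with its bonding pair migrates from the adjacent tert-butyl carbon to the cationic centre — a 1,2-methyl shift — upgrading the secondary cation to a tertiary one.
Step 3: A lone pair on the oxygen of CH3CH2OH attacks the carbocation, forming a new C–O σ-bond and an oxonium ion.
Step 4: Deprotonation of the oxonium oxygen by solvent ethanol yields the neutral ether.
Total: 4 elementary steps.

4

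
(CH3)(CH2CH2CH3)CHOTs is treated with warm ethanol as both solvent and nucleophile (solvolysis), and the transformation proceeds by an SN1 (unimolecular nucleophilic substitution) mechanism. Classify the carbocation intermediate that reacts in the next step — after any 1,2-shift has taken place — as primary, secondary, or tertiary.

secondary

Step 1: Ionisation: the C–O σ-bond cleaves heterolytically; both bonding electrons depart with TsO⁻, leaving a secondary carbocation at the α-carbon.
No single 1,2-shift to an adjacent carbon would give a more-substituted cation, so no rearrangement occurs.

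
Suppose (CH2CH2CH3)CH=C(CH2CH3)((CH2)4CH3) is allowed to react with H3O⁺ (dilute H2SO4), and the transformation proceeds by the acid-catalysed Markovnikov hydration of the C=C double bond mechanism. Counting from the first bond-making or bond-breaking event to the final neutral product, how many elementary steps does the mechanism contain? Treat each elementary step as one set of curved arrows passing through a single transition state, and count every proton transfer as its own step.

3

Step 1: Protonation of the alkene by H3O⁺: the π bond acts as the nucleophile and picks up H⁺, giving the more stable (Markovnikov) tertiary carbocation. H2O is released.
(No 1,2-shift: no single shift to an adjacent carbon would give a more stable cation.)
Step 2: Nucleophilic capture of the cation by H2O produces the protonated alcohol (an oxonium ion).
Step 3: H2O removes a proton from the oxonium oxygen, regenerating H3O⁺ and giving the neutral alcohol.
Total: 3 elementary steps.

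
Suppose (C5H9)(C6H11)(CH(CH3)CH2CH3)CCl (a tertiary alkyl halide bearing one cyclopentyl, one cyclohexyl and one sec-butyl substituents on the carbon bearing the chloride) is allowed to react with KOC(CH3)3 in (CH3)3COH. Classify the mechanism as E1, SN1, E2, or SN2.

E2

Conditions: a strong/bulky base with a tertiary substrate bearing a β-hydrogen.
These conditions are the textbook signature of the E2 pathway.
A strong (often hindered) base removes a β-H in concert with loss of the leaving group — bimolecular elimination.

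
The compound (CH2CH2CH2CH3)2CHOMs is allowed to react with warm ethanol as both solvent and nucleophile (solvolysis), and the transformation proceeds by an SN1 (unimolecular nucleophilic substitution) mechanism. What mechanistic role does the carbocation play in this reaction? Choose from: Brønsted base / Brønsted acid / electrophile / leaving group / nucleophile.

Step 2: A lone pair on the oxygen of CH3CH2OH attacks the carbocation, forming a new C–O σ-bond and an oxonium ion.
The carbocation accepts an electron pair into an empty or π* orbital — it is the electrophile.

electrophile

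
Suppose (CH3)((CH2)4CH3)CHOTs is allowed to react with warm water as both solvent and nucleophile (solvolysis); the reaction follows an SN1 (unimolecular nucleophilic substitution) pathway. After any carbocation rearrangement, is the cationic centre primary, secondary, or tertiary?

Step 1: Ionisation: the C–O σ-bond cleaves heterolytically; both bonding electrons depart with TsO⁻, leaving a secondary carbocation at the α-carbon.
No single 1,2-shift to an adjacent carbon would give a more-substituted cation, so no rearrangement occurs.

secondary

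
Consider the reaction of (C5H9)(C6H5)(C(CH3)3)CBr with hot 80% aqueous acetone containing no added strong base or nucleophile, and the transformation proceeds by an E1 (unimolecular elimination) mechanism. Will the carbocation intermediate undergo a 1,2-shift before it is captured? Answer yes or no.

The first-formed carbocation is tertiary.
No single 1,2-shift to an adjacent carbon would produce a more-substituted cation than the one already present, so no rearrangement occurs.

no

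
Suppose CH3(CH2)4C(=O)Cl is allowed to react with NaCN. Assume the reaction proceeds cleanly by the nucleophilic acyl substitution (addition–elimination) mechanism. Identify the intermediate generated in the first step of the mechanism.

tetrahedral intermediate

Step 1: A lone pair on the C of CN⁻ attacks the electrophilic acyl carbon; the π(C=O) electrons move onto oxygen, giving a tetrahedral intermediate.
After step 1 the species present is a tetrahedral intermediate.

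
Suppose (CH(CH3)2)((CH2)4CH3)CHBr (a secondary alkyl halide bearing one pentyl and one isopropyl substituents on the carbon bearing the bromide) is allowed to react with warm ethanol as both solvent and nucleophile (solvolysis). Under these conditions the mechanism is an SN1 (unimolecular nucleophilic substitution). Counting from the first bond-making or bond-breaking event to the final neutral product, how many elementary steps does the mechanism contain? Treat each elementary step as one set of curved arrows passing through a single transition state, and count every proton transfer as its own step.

4

Step 1: Ionisation: the C–Br σ-bond cleaves heterolytically; both bonding electrons depart with Br⁻, leaving a secondary carbocation at the α-carbon.
Step 2: Carbocation rearrangement: a 1,2-hydride shift from the adjacent isopropyl carbon converts the initially-formed secondary cation into the more stable tertiary cation.
Step 3: A lone pair on the oxygen of CH3CH2OH attacks the carbocation, forming a new C–O σ-bond and an oxonium ion.
Step 4: Proton transfer from the O–H of the oxonium ion to a solvent molecule delivers the neutral ether.
Total: 4 elementary steps.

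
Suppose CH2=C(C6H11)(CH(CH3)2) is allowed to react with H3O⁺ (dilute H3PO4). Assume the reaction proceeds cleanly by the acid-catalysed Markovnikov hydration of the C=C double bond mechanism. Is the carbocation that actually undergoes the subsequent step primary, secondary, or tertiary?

Step 1: Electrophilic addition begins with the π(C=C) electrons forming a bond to the proton of H3O⁺. Following Markovnikov's rule, the resulting cation is tertiary. H2O is released.
No single 1,2-shift to an adjacent carbon would give a more-substituted cation, so no rearrangement occurs.

tertiary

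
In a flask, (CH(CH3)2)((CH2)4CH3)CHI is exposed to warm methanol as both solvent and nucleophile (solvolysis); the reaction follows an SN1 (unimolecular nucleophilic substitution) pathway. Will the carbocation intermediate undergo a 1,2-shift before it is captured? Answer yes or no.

yes

The first-formed carbocation is secondary.
The adjacent isopropyl carbon already bears 2 other carbon substituents and has a hydrogen to migrate; after a 1,2-hydride shift from that carbon the positive charge sits on a tertiary centre.
Tertiary is more stable than secondary, so the shift occurs.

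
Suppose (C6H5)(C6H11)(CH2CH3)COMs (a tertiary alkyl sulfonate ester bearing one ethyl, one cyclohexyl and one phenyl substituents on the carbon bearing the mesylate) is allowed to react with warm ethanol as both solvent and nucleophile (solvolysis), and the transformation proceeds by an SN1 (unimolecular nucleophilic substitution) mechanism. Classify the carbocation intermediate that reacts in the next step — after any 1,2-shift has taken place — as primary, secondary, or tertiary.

tertiary

Step 1: Rate-determining heterolysis of the C–O bond gives MsO⁻ and a tertiary carbocation.
No single 1,2-shift to an adjacent carbon would give a more-substituted cation, so no rearrangement occurs.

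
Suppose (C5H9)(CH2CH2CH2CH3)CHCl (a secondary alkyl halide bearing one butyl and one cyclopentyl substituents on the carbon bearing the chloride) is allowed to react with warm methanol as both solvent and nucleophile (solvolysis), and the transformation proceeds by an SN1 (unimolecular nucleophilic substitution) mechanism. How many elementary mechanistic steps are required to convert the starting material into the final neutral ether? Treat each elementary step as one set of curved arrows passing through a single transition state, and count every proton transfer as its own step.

4

Step 1: The C–Cl bond breaks with both electrons going to the chloride; Cl⁻ leaves and a secondary carbocation remains.
Step 2: Carbocation rearrangement: a 1,2-hydride shift from the adjacent cyclopentyl carbon converts the initially-formed secondary cation into the more stable tertiary cation.
Step 3: A lone pair on the oxygen of CH3OH attacks the carbocation, forming a new C–O σ-bond and an oxonium ion.
Step 4: Deprotonation of the oxonium oxygen by solvent methanol yields the neutral ether.
Total: 4 elementary steps.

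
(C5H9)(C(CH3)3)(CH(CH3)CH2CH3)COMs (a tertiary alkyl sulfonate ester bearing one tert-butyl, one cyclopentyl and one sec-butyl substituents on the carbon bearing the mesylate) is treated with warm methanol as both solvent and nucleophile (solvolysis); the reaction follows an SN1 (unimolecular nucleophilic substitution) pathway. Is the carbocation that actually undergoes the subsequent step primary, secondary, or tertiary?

Step 1: Unassisted departure of MsO⁻ (taking the C–O bonding pair) generates a tertiary carbocation.
No single 1,2-shift to an adjacent carbon would give a more-substituted cation, so no rearrangement occurs.

tertiary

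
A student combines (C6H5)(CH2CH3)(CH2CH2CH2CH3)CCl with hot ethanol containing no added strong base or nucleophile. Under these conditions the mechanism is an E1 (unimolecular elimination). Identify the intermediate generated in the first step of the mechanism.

Step 1: Unassisted departure of Cl⁻ (taking the C–Cl bonding pair) generates a tertiary carbocation.
After step 1 the species present is a tertiary carbocation.

tertiary carbocation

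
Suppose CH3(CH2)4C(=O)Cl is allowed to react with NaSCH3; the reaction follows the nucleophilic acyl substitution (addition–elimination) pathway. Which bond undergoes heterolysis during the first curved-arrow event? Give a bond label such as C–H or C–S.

Step 1: CH3S⁻ adds to the carbonyl carbon; the C=O π electrons shift onto oxygen and a tetrahedral alkoxide intermediate forms.
The bond broken in this step is the π(C=O) bond.

π(C=O)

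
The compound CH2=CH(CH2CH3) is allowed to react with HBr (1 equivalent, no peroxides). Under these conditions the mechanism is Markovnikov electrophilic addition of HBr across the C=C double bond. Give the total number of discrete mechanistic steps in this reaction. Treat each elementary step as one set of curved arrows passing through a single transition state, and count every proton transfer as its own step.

Step 1: Protonation of the alkene by HBr: the π bond acts as the nucleophile and picks up H⁺, giving the more stable (Markovnikov) secondary carbocation. The H–Br bond breaks heterolytically, releasing Br⁻.
(No 1,2-shift: no single shift to an adjacent carbon would give a more stable cation.)
Step 2: Nucleophilic attack by Br⁻ on the carbocation completes the addition, giving R–Br.
Total: 2 elementary steps.

2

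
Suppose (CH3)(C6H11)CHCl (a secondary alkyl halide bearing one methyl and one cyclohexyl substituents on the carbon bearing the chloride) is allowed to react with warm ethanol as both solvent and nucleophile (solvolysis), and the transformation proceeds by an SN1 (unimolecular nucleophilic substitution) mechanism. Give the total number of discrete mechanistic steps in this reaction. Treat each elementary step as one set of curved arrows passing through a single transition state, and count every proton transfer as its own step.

Step 1: Ionisation: the C–Cl σ-bond cleaves heterolytically; both bonding electrons depart with Cl⁻, leaving a secondary carbocation at the α-carbon.
Step 2: A 1,2-hydride shift from the adjacent cyclohexyl carbon moves the positive charge from the secondary centre to an adjacent carbon, generating a more stable tertiary carbocation.
Step 3: A lone pair on the oxygen of CH3CH2OH attacks the carbocation, forming a new C–O σ-bond and an oxonium ion.
Step 4: Deprotonation of the oxonium oxygen by solvent ethanol yields the neutral ether.
Total: 4 elementary steps.

4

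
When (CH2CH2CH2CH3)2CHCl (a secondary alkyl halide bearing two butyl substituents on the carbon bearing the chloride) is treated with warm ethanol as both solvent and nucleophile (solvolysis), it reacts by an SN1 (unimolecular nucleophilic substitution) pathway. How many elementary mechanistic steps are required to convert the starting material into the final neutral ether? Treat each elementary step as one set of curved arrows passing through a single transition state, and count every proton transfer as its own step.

Step 1: Ionisation: the C–Cl σ-bond cleaves heterolytically; both bonding electrons depart with Cl⁻, leaving a secondary carbocation at the α-carbon.
(No 1,2-shift: no single shift to an adjacent carbon would give a more stable cation.)
Step 2: CH3CH2OH donates an oxygen lone pair into the empty p orbital of the cation, giving a protonated ether (an oxonium ion).
Step 3: A second solvent molecule removes the proton on oxygen, giving the neutral ether product.
Total: 3 elementary steps.

3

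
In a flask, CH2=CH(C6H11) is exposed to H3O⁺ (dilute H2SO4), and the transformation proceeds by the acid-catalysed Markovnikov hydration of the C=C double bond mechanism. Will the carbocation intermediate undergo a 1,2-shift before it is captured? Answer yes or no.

yes

The first-formed carbocation is secondary.
The adjacent cyclohexyl carbon already bears 2 other carbon substituents and has a hydrogen to migrate; after a 1,2-hydride shift from that carbon the positive charge sits on a tertiary centre.
Tertiary is more stable than secondary, so the shift occurs.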